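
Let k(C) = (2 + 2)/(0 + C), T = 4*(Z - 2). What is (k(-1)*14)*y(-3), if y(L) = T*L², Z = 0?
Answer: 4032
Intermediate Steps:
T = -8 (T = 4*(0 - 2) = 4*(-2) = -8)
y(L) = -8*L²
k(C) = 4/C
(k(-1)*14)*y(-3) = ((4/(-1))*14)*(-8*(-3)²) = ((4*(-1))*14)*(-8*9) = -4*14*(-72) = -56*(-72) = 4032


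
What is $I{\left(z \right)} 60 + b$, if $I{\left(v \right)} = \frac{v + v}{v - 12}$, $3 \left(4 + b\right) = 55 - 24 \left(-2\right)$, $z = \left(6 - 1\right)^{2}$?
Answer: $\frac{10183}{39} \approx 261.1$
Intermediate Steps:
$z = 25$ ($z = 5^{2} = 25$)
$b = \frac{91}{3}$ ($b = -4 + \frac{55 - 24 \left(-2\right)}{3} = -4 + \frac{55 - -48}{3} = -4 + \frac{55 + 48}{3} = -4 + \frac{1}{3} \cdot 103 = -4 + \frac{103}{3} = \frac{91}{3} \approx 30.333$)
$I{\left(v \right)} = \frac{2 v}{-12 + v}$
$I{\left(z \right)} 60 + b = 2 \cdot 25 \frac{1}{-12 + 25} \cdot 60 + \frac{91}{3} = 2 \cdot 25 \cdot \frac{1}{13} \cdot 60 + \frac{91}{3} = \frac{50}{13} \cdot 60 + \frac{91}{3} = \frac{3000}{13} + \frac{91}{3} = \frac{10183}{39}$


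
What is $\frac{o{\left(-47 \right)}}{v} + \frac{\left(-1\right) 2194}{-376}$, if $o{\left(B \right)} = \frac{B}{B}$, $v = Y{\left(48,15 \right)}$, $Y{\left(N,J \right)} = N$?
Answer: $\frac{13211}{2256} \approx 5.8559$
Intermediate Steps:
$v = 48$
$o{\left(B \right)} = 1$
$\frac{o{\left(-47 \right)}}{v} + \frac{\left(-1\right) 2194}{-376} = 1 \cdot \frac{1}{48} + \frac{\left(-1\right) 2194}{-376} = 1 \cdot \frac{1}{48} - - \frac{1097}{188} = \frac{1}{48} + \frac{1097}{188} = \frac{13211}{2256}$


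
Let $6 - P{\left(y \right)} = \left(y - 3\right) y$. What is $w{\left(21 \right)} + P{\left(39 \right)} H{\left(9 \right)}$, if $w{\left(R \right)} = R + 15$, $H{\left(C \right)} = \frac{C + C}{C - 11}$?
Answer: $12618$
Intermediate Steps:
$H{\left(C \right)} = \frac{2 C}{-11 + C}$
$w{\left(R \right)} = 15 + R$
$P{\left(y \right)} = 6 - y \left(-3 + y\right)$ ($P{\left(y \right)} = 6 - \left(y - 3\right) y = 6 - \left(-3 + y\right) y = 6 - y \left(-3 + y\right)$)
$w{\left(21 \right)} + P{\left(39 \right)} H{\left(9 \right)} = \left(15 + 21\right) + \left(6 - 39^{2} + 3 \cdot 39\right) 2 \cdot 9 \frac{1}{-11 + 9} = 36 + \left(6 - 1521 + 117\right) 2 \cdot 9 \frac{1}{-2} = 36 + \left(6 - 1521 + 117\right) 2 \cdot 9 \left(- \frac{1}{2}\right) = 36 - -12582 = 36 + 12582 = 12618$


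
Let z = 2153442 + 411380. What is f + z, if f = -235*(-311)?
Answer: 2637907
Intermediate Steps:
f = 73085
z = 2564822
f + z = 73085 + 2564822 = 2637907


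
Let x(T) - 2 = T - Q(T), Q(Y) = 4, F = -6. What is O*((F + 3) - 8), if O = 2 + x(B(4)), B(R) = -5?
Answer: 55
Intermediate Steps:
x(T) = -2 + T (x(T) = 2 + (T - 1*4) = 2 + (T - 4) = 2 + (-4 + T) = -2 + T)
O = -5 (O = 2 + (-2 - 5) = 2 - 7 = -5)
O*((F + 3) - 8) = -5*((-6 + 3) - 8) = -5*(-3 - 8) = -5*(-11) = 55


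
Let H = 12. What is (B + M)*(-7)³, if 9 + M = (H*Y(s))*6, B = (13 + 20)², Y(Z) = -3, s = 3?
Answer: -296352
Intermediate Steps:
B = 1089 (B = 33² = 1089)
M = -225 (M = -9 + (12*(-3))*6 = -9 - 36*6 = -9 - 216 = -225)
(B + M)*(-7)³ = (1089 - 225)*(-7)³ = 864*(-343) = -296352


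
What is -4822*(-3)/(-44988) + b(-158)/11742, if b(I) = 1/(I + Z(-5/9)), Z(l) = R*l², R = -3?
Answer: -10123187449/31482178763 ≈ -0.32155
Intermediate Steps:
Z(l) = -3*l²
b(I) = 1/(-25/27 + I) (b(I) = 1/(I - 3*(-5/9)²) = 1/(I - 3*25/81) = 1/(I - 25/27) = 1/(-25/27 + I))
-4822*(-3)/(-44988) + b(-158)/11742 = -4822*(-3)/(-44988) + (27/(-25 + 27*(-158)))/11742 = 14466*(-1/44988) + (27/(-25 - 4266))*(1/11742) = -2411/7498 + (27/(-4291))*(1/11742) = -2411/7498 + (27*(-1/4291))*(1/11742) = -2411/7498 - 27/4291*1/11742 = -2411/7498 - 9/16794974 = -10123187449/31482178763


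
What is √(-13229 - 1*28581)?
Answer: I*√41810 ≈ 204.47*I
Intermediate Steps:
√(-13229 - 1*28581) = √(-13229 - 28581) = √(-41810) = I*√41810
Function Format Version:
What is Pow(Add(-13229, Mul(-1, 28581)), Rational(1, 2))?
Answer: Mul(I, Pow(41810, Rational(1, 2))) ≈ Mul(204.47, I)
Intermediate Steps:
Pow(Add(-13229, Mul(-1, 28581)), Rational(1, 2)) = Pow(Add(-13229, -28581), Rational(1, 2)) = Pow(-41810, Rational(1, 2)) = Mul(I, Pow(41810, Rational(1, 2)))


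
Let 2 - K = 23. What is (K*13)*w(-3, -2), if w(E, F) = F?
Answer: 546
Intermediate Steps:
K = -21 (K = 2 - 1*23 = 2 - 23 = -21)
(K*13)*w(-3, -2) = -21*13*(-2) = -273*(-2) = 546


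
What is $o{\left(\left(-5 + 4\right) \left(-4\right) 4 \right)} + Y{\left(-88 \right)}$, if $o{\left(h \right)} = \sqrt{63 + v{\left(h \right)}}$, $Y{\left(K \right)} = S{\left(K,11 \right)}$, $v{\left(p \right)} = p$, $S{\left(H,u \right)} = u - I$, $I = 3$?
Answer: $8 + \sqrt{79} \approx 16.888$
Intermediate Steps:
$S{\left(H,u \right)} = -3 + u$ ($S{\left(H,u \right)} = u - 3 = -3 + u$)
$Y{\left(K \right)} = 8$ ($Y{\left(K \right)} = -3 + 11 = 8$)
$o{\left(h \right)} = \sqrt{63 + h}$
$o{\left(\left(-5 + 4\right) \left(-4\right) 4 \right)} + Y{\left(-88 \right)} = \sqrt{63 + \left(-5 + 4\right) \left(-4\right) 4} + 8 = \sqrt{63 + \left(-1\right) \left(-4\right) 4} + 8 = \sqrt{63 + 4 \cdot 4} + 8 = \sqrt{63 + 16} + 8 = \sqrt{79} + 8 = 8 + \sqrt{79}$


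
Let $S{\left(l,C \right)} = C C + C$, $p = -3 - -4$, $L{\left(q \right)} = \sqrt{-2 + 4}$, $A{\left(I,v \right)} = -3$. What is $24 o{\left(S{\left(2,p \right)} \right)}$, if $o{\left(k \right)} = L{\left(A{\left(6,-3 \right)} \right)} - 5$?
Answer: $-120 + 24 \sqrt{2} \approx -86.059$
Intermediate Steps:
$L{\left(q \right)} = \sqrt{2}$
$p = 1$ ($p = -3 + 4 = 1$)
$S{\left(l,C \right)} = C + C^{2}$ ($S{\left(l,C \right)} = C^{2} + C = C + C^{2}$)
$o{\left(k \right)} = -5 + \sqrt{2}$ ($o{\left(k \right)} = \sqrt{2} - 5 = -5 + \sqrt{2}$)
$24 o{\left(S{\left(2,p \right)} \right)} = 24 \left(-5 + \sqrt{2}\right) = -120 + 24 \sqrt{2}$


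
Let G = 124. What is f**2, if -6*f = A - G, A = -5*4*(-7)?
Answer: 64/9 ≈ 7.1111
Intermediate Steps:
A = 140 (A = -20*(-7) = 140)
f = -8/3 (f = -(140 - 1*124)/6 = -(140 - 124)/6 = -1/6*16 = -8/3 ≈ -2.6667)
f**2 = (-8/3)**2 = 64/9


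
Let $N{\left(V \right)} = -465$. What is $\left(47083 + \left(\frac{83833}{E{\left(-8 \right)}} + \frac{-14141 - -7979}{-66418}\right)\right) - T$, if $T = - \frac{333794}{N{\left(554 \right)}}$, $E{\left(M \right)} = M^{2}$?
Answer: $\frac{47117339995841}{988299840} \approx 47675.0$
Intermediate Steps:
$T = \frac{333794}{465}$ ($T = - \frac{333794}{-465} = \left(-333794\right) \left(- \frac{1}{465}\right) = \frac{333794}{465} \approx 717.84$)
$\left(47083 + \left(\frac{83833}{E{\left(-8 \right)}} + \frac{-14141 - -7979}{-66418}\right)\right) - T = \left(47083 + \left(\frac{83833}{\left(-8\right)^{2}} + \frac{-14141 - -7979}{-66418}\right)\right) - \frac{333794}{465} = \left(47083 + \left(\frac{83833}{64} + \left(-14141 + 7979\right) \left(- \frac{1}{66418}\right)\right)\right) - \frac{333794}{465} = \left(47083 + \left(83833 \cdot \frac{1}{64} - - \frac{3081}{33209}\right)\right) - \frac{333794}{465} = \left(47083 + \left(\frac{83833}{64} + \frac{3081}{33209}\right)\right) - \frac{333794}{465} = \left(47083 + \frac{2784207281}{2125376}\right) - \frac{333794}{465} = \frac{102853285489}{2125376} - \frac{333794}{465} = \frac{47117339995841}{988299840}$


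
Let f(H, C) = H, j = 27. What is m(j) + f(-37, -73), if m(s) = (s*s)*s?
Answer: 19646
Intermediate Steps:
m(s) = s**3 (m(s) = s**2*s = s**3)
m(j) + f(-37, -73) = 27**3 - 37 = 19683 - 37 = 19646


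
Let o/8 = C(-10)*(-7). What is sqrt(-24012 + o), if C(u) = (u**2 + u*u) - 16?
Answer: 2*I*sqrt(8579) ≈ 185.25*I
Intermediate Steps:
C(u) = -16 + 2*u**2 (C(u) = (u**2 + u**2) - 16 = 2*u**2 - 16 = -16 + 2*u**2)
o = -10304 (o = 8*((-16 + 2*(-10)**2)*(-7)) = 8*((-16 + 2*100)*(-7)) = 8*((-16 + 200)*(-7)) = 8*(184*(-7)) = 8*(-1288) = -10304)
sqrt(-24012 + o) = sqrt(-24012 - 10304) = sqrt(-34316) = 2*I*sqrt(8579)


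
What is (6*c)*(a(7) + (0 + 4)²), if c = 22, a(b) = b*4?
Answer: 5808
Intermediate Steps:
a(b) = 4*b
(6*c)*(a(7) + (0 + 4)²) = (6*22)*(4*7 + (0 + 4)²) = 132*(28 + 4²) = 132*(28 + 16) = 132*44 = 5808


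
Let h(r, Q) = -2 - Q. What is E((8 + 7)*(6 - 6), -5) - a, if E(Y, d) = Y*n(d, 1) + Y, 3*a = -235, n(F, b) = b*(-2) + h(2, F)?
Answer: 235/3 ≈ 78.333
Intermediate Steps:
n(F, b) = -2 - F - 2*b (n(F, b) = b*(-2) + (-2 - F) = -2*b + (-2 - F) = -2 - F - 2*b)
a = -235/3 (a = (⅓)*(-235) = -235/3 ≈ -78.333)
E(Y, d) = Y + Y*(-4 - d) (E(Y, d) = Y*(-2 - d - 2*1) + Y = Y*(-2 - d - 2) + Y = Y*(-4 - d) + Y = Y + Y*(-4 - d))
E((8 + 7)*(6 - 6), -5) - a = -(8 + 7)*(6 - 6)*(3 - 5) - 1*(-235/3) = -1*15*0*(-2) + 235/3 = -1*0*(-2) + 235/3 = 0 + 235/3 = 235/3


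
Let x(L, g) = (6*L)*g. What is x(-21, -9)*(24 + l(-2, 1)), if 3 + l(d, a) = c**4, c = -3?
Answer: 115668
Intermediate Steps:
x(L, g) = 6*L*g
l(d, a) = 78 (l(d, a) = -3 + (-3)**4 = -3 + 81 = 78)
x(-21, -9)*(24 + l(-2, 1)) = (6*(-21)*(-9))*(24 + 78) = 1134*102 = 115668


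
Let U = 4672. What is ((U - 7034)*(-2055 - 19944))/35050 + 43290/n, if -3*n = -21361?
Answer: 557252246409/374351525 ≈ 1488.6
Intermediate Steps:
n = 21361/3 (n = -⅓*(-21361) = 21361/3 ≈ 7120.3)
((U - 7034)*(-2055 - 19944))/35050 + 43290/n = ((4672 - 7034)*(-2055 - 19944))/35050 + 43290/(21361/3) = -2362*(-21999)*(1/35050) + 43290*(3/21361) = 51961638*(1/35050) + 129870/21361 = 25980819/17525 + 129870/21361 = 557252246409/374351525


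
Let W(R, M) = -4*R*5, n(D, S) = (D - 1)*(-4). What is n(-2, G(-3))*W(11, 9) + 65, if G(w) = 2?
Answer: -2575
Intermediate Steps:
n(D, S) = 4 - 4*D (n(D, S) = (-1 + D)*(-4) = 4 - 4*D)
W(R, M) = -20*R
n(-2, G(-3))*W(11, 9) + 65 = (4 - 4*(-2))*(-20*11) + 65 = (4 + 8)*(-220) + 65 = 12*(-220) + 65 = -2640 + 65 = -2575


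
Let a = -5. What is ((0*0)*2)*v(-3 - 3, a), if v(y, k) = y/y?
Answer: 0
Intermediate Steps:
v(y, k) = 1
((0*0)*2)*v(-3 - 3, a) = ((0*0)*2)*1 = (0*2)*1 = 0*1 = 0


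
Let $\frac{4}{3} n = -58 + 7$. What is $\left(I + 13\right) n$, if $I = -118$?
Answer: $\frac{16065}{4} \approx 4016.3$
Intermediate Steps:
$n = - \frac{153}{4}$ ($n = \frac{3 \left(-58 + 7\right)}{4} = \frac{3}{4} \left(-51\right) = - \frac{153}{4} \approx -38.25$)
$\left(I + 13\right) n = \left(-118 + 13\right) \left(- \frac{153}{4}\right) = \left(-105\right) \left(- \frac{153}{4}\right) = \frac{16065}{4}$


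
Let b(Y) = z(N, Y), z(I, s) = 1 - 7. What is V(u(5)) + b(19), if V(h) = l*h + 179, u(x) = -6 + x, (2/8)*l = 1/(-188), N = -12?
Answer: 8132/47 ≈ 173.02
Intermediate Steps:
z(I, s) = -6
l = -1/47 (l = 4/(-188) = 4*(-1/188) = -1/47 ≈ -0.021277)
b(Y) = -6
V(h) = 179 - h/47 (V(h) = -h/47 + 179 = 179 - h/47)
V(u(5)) + b(19) = (179 - (-6 + 5)/47) - 6 = (179 - 1/47*(-1)) - 6 = (179 + 1/47) - 6 = 8414/47 - 6 = 8132/47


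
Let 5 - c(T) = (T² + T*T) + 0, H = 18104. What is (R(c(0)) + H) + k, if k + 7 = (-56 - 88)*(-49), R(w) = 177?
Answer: 25330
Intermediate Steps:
c(T) = 5 - 2*T² (c(T) = 5 - ((T² + T*T) + 0) = 5 - ((T² + T²) + 0) = 5 - (2*T² + 0) = 5 - 2*T²)
k = 7049 (k = -7 + (-56 - 88)*(-49) = -7 - 144*(-49) = -7 + 7056 = 7049)
(R(c(0)) + H) + k = (177 + 18104) + 7049 = 18281 + 7049 = 25330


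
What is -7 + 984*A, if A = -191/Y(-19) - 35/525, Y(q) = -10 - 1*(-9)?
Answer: 939357/5 ≈ 1.8787e+5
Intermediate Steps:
Y(q) = -1 (Y(q) = -10 + 9 = -1)
A = 2864/15 (A = -191/(-1) - 35/525 = -191*(-1) - 35*1/525 = 191 - 1/15 = 2864/15 ≈ 190.93)
-7 + 984*A = -7 + 984*(2864/15) = -7 + 939392/5 = 939357/5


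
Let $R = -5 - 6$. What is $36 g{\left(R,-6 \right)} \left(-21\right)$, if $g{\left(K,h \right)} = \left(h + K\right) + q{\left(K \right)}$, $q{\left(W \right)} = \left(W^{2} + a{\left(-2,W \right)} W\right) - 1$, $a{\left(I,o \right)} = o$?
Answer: $-169344$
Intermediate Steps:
$R = -11$ ($R = -5 - 6 = -11$)
$q{\left(W \right)} = -1 + 2 W^{2}$ ($q{\left(W \right)} = \left(W^{2} + W W\right) - 1 = \left(W^{2} + W^{2}\right) - 1 = 2 W^{2} - 1 = -1 + 2 W^{2}$)
$g{\left(K,h \right)} = -1 + K + h + 2 K^{2}$ ($g{\left(K,h \right)} = \left(h + K\right) + \left(-1 + 2 K^{2}\right) = \left(K + h\right) + \left(-1 + 2 K^{2}\right) = -1 + K + h + 2 K^{2}$)
$36 g{\left(R,-6 \right)} \left(-21\right) = 36 \left(-1 - 11 - 6 + 2 \left(-11\right)^{2}\right) \left(-21\right) = 36 \left(-1 - 11 - 6 + 2 \cdot 121\right) \left(-21\right) = 36 \left(-1 - 11 - 6 + 242\right) \left(-21\right) = 36 \cdot 224 \left(-21\right) = 8064 \left(-21\right) = -169344$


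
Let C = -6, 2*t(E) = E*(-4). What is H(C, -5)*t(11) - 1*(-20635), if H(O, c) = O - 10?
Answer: 20987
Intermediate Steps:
t(E) = -2*E (t(E) = (E*(-4))/2 = (-4*E)/2 = -2*E)
H(O, c) = -10 + O
H(C, -5)*t(11) - 1*(-20635) = (-10 - 6)*(-2*11) - 1*(-20635) = -16*(-22) + 20635 = 352 + 20635 = 20987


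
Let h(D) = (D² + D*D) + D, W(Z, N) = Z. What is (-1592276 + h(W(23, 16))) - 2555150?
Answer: -4146345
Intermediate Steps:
h(D) = D + 2*D² (h(D) = (D² + D²) + D = 2*D² + D = D + 2*D²)
(-1592276 + h(W(23, 16))) - 2555150 = (-1592276 + 23*(1 + 2*23)) - 2555150 = (-1592276 + 23*(1 + 46)) - 2555150 = (-1592276 + 23*47) - 2555150 = (-1592276 + 1081) - 2555150 = -1591195 - 2555150 = -4146345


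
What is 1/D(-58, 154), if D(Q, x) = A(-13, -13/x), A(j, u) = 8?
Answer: 1/8 ≈ 0.12500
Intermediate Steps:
D(Q, x) = 8
1/D(-58, 154) = 1/8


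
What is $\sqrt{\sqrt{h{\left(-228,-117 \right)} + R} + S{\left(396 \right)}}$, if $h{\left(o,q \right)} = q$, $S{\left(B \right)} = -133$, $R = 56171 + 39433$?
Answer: $\sqrt{-133 + \sqrt{95487}} \approx 13.267$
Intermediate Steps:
$R = 95604$
$\sqrt{\sqrt{h{\left(-228,-117 \right)} + R} + S{\left(396 \right)}} = \sqrt{\sqrt{-117 + 95604} - 133} = \sqrt{\sqrt{95487} - 133} = \sqrt{-133 + \sqrt{95487}}$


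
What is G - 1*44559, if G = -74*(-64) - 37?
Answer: -39860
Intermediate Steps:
G = 4699 (G = 4736 - 37 = 4699)
G - 1*44559 = 4699 - 1*44559 = 4699 - 44559 = -39860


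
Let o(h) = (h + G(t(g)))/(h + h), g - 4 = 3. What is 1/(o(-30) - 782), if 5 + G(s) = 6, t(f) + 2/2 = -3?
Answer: -60/46891 ≈ -0.0012796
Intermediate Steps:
g = 7 (g = 4 + 3 = 7)
t(f) = -4 (t(f) = -1 - 3 = -4)
G(s) = 1 (G(s) = -5 + 6 = 1)
o(h) = (1 + h)/(2*h) (o(h) = (h + 1)/(h + h) = (1 + h)/((2*h)) = (1 + h)*(1/(2*h)) = (1 + h)/(2*h))
1/(o(-30) - 782) = 1/((½)*(1 - 30)/(-30) - 782) = 1/((½)*(-1/30)*(-29) - 782) = 1/(29/60 - 782) = 1/(-46891/60) = -60/46891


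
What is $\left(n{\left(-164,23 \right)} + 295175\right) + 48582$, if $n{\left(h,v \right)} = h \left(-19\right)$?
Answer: $346873$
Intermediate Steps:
$n{\left(h,v \right)} = - 19 h$
$\left(n{\left(-164,23 \right)} + 295175\right) + 48582 = \left(\left(-19\right) \left(-164\right) + 295175\right) + 48582 = \left(3116 + 295175\right) + 48582 = 298291 + 48582 = 346873$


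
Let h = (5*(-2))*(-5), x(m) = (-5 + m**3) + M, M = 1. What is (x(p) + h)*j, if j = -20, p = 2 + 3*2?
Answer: -11160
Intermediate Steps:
p = 8 (p = 2 + 6 = 8)
x(m) = -4 + m**3 (x(m) = (-5 + m**3) + 1 = -4 + m**3)
h = 50 (h = -10*(-5) = 50)
(x(p) + h)*j = ((-4 + 8**3) + 50)*(-20) = ((-4 + 512) + 50)*(-20) = (508 + 50)*(-20) = 558*(-20) = -11160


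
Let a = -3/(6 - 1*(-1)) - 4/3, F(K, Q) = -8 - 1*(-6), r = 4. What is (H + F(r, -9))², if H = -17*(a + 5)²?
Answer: 6318660100/194481 ≈ 32490.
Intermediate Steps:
F(K, Q) = -2 (F(K, Q) = -8 + 6 = -2)
a = -37/21 (a = -3/(6 + 1) - 4*⅓ = -3/7 - 4/3 = -37/21 ≈ -1.7619)
H = -78608/441 (H = -17*(-37/21 + 5)² = -17*(68/21)² = -17*4624/441 = -78608/441 ≈ -178.25)
(H + F(r, -9))² = (-78608/441 - 2)² = (-79490/441)² = 6318660100/194481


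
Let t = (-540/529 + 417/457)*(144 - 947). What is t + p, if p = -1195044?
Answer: -288884443971/241753 ≈ -1.1950e+6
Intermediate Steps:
t = 21028161/241753 (t = (-540*1/529 + 417*(1/457))*(-803) = (-540/529 + 417/457)*(-803) = -26187/241753*(-803) = 21028161/241753 ≈ 86.982)
t + p = 21028161/241753 - 1195044 = -288884443971/241753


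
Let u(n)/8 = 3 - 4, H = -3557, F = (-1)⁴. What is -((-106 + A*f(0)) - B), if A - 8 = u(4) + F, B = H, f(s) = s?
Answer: -3451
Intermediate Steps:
F = 1
B = -3557
u(n) = -8 (u(n) = 8*(3 - 4) = 8*(-1) = -8)
A = 1 (A = 8 + (-8 + 1) = 8 - 7 = 1)
-((-106 + A*f(0)) - B) = -((-106 + 1*0) - 1*(-3557)) = -((-106 + 0) + 3557) = -(-106 + 3557) = -1*3451 = -3451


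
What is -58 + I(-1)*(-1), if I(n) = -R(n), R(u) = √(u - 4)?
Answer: -58 + I*√5 ≈ -58.0 + 2.2361*I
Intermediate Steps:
R(u) = √(-4 + u)
I(n) = -√(-4 + n)
-58 + I(-1)*(-1) = -58 - √(-4 - 1)*(-1) = -58 - √(-5)*(-1) = -58 - I*√5*(-1) = -58 + I*√5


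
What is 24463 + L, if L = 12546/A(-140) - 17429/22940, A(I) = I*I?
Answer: 274977452721/11240600 ≈ 24463.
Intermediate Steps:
A(I) = I**2
L = -1345079/11240600 (L = 12546/((-140)**2) - 17429/22940 = 12546/19600 - 17429*1/22940 = 12546*(1/19600) - 17429/22940 = 6273/9800 - 17429/22940 = -1345079/11240600 ≈ -0.11966)
24463 + L = 24463 - 1345079/11240600 = 274977452721/11240600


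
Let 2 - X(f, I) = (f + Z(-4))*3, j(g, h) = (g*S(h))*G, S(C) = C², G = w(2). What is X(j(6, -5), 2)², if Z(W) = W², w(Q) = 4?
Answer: 3407716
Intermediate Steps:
G = 4
j(g, h) = 4*g*h² (j(g, h) = (g*h²)*4 = 4*g*h²)
X(f, I) = -46 - 3*f (X(f, I) = 2 - (f + (-4)²)*3 = 2 - (f + 16)*3 = 2 - (16 + f)*3 = 2 - (48 + 3*f) = 2 + (-48 - 3*f) = -46 - 3*f)
X(j(6, -5), 2)² = (-46 - 12*6*(-5)²)² = (-46 - 12*6*25)² = (-46 - 3*600)² = (-46 - 1800)² = (-1846)² = 3407716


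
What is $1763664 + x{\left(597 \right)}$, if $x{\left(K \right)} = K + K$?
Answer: $1764858$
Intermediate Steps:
$x{\left(K \right)} = 2 K$
$1763664 + x{\left(597 \right)} = 1763664 + 2 \cdot 597 = 1763664 + 1194 = 1764858$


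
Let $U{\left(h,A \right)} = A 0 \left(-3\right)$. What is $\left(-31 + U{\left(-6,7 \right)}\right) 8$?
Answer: $-248$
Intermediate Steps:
$U{\left(h,A \right)} = 0$ ($U{\left(h,A \right)} = 0 \left(-3\right) = 0$)
$\left(-31 + U{\left(-6,7 \right)}\right) 8 = \left(-31 + 0\right) 8 = \left(-31\right) 8 = -248$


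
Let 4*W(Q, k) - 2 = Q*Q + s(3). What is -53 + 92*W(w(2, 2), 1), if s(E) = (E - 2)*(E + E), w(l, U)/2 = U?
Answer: 499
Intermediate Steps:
w(l, U) = 2*U
s(E) = 2*E*(-2 + E) (s(E) = (-2 + E)*(2*E) = 2*E*(-2 + E))
W(Q, k) = 2 + Q²/4 (W(Q, k) = ½ + (Q*Q + 2*3*(-2 + 3))/4 = ½ + (Q² + 2*3*1)/4 = ½ + (Q² + 6)/4 = ½ + (6 + Q²)/4 = ½ + (3/2 + Q²/4) = 2 + Q²/4)
-53 + 92*W(w(2, 2), 1) = -53 + 92*(2 + (2*2)²/4) = -53 + 92*(2 + (¼)*4²) = -53 + 92*(2 + (¼)*16) = -53 + 92*(2 + 4) = -53 + 92*6 = -53 + 552 = 499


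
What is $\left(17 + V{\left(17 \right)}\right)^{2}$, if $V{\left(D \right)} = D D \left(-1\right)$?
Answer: $73984$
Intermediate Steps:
$V{\left(D \right)} = - D^{2}$ ($V{\left(D \right)} = D^{2} \left(-1\right) = - D^{2}$)
$\left(17 + V{\left(17 \right)}\right)^{2} = \left(17 - 17^{2}\right)^{2} = \left(17 - 289\right)^{2} = \left(-272\right)^{2} = 73984$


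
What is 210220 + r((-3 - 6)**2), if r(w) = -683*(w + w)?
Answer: 99574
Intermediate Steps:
r(w) = -1366*w
210220 + r((-3 - 6)**2) = 210220 - 1366*(-3 - 6)**2 = 210220 - 1366*(-9)**2 = 210220 - 1366*81 = 210220 - 110646 = 99574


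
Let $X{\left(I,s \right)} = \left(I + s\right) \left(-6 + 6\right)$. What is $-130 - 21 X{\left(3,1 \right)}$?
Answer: $-130$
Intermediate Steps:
$X{\left(I,s \right)} = 0$ ($X{\left(I,s \right)} = \left(I + s\right) 0 = 0$)
$-130 - 21 X{\left(3,1 \right)} = -130 - 0 = -130 + 0 = -130$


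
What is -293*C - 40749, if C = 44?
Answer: -53641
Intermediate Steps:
-293*C - 40749 = -293*44 - 40749 = -12892 - 40749 = -53641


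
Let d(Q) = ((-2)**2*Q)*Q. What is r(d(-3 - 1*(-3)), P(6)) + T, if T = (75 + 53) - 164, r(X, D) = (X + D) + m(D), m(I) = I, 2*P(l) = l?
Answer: -30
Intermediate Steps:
P(l) = l/2
d(Q) = 4*Q**2 (d(Q) = (4*Q)*Q = 4*Q**2)
r(X, D) = X + 2*D (r(X, D) = (X + D) + D = (D + X) + D = X + 2*D)
T = -36 (T = 128 - 164 = -36)
r(d(-3 - 1*(-3)), P(6)) + T = (4*(-3 - 1*(-3))**2 + 2*((1/2)*6)) - 36 = (4*(-3 + 3)**2 + 2*3) - 36 = (4*0**2 + 6) - 36 = (4*0 + 6) - 36 = (0 + 6) - 36 = 6 - 36 = -30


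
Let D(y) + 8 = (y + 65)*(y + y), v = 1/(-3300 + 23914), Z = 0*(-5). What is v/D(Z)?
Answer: -1/164912 ≈ -6.0638e-6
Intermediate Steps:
Z = 0
v = 1/20614 ≈ 4.8511e-5
D(y) = -8 + 2*y*(65 + y) (D(y) = -8 + (y + 65)*(y + y) = -8 + (65 + y)*(2*y) = -8 + 2*y*(65 + y))
v/D(Z) = 1/(20614*(-8 + 2*0² + 130*0)) = 1/(20614*(-8 + 2*0 + 0)) = 1/(20614*(-8 + 0 + 0)) = (1/20614)/(-8) = (1/20614)*(-⅛) = -1/164912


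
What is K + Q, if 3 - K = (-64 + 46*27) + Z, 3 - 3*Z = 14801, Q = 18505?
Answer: 66788/3 ≈ 22263.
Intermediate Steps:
Z = -14798/3 (Z = 1 - ⅓*14801 = 1 - 14801/3 = -14798/3 ≈ -4932.7)
K = 11273/3 (K = 3 - ((-64 + 46*27) - 14798/3) = 3 - ((-64 + 1242) - 14798/3) = 3 - (1178 - 14798/3) = 3 - 1*(-11264/3) = 3 + 11264/3 = 11273/3 ≈ 3757.7)
K + Q = 11273/3 + 18505 = 66788/3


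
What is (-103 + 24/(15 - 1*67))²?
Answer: 1809025/169 ≈ 10704.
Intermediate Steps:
(-103 + 24/(15 - 1*67))² = (-103 + 24/(15 - 67))² = (-103 + 24/(-52))² = (-103 + 24*(-1/52))² = (-103 - 6/13)² = (-1345/13)² = 1809025/169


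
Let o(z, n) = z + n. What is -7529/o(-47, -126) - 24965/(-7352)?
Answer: 59672153/1271896 ≈ 46.916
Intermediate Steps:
o(z, n) = n + z
-7529/o(-47, -126) - 24965/(-7352) = -7529/(-126 - 47) - 24965/(-7352) = -7529/(-173) - 24965*(-1/7352) = -7529*(-1/173) + 24965/7352 = 7529/173 + 24965/7352 = 59672153/1271896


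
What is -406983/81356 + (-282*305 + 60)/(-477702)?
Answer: -10412446937/2159106884 ≈ -4.8226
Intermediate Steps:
-406983/81356 + (-282*305 + 60)/(-477702) = -406983*1/81356 + (-86010 + 60)*(-1/477702) = -406983/81356 - 85950*(-1/477702) = -406983/81356 + 4775/26539 = -10412446937/2159106884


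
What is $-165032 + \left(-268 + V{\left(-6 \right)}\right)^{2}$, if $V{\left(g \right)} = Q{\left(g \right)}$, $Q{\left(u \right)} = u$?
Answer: $-89956$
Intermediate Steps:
$V{\left(g \right)} = g$
$-165032 + \left(-268 + V{\left(-6 \right)}\right)^{2} = -165032 + \left(-268 - 6\right)^{2} = -165032 + \left(-274\right)^{2} = -165032 + 75076 = -89956$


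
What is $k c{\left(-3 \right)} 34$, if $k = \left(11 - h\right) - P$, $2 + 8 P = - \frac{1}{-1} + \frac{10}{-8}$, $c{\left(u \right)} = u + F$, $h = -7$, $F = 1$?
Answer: $- \frac{9945}{8} \approx -1243.1$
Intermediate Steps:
$c{\left(u \right)} = 1 + u$ ($c{\left(u \right)} = u + 1 = 1 + u$)
$P = - \frac{9}{32}$ ($P = - \frac{1}{4} + \frac{- \frac{1}{-1} + \frac{10}{-8}}{8} = - \frac{1}{4} + \frac{\left(-1\right) \left(-1\right) + 10 \left(- \frac{1}{8}\right)}{8} = - \frac{1}{4} + \frac{1 - \frac{5}{4}}{8} = - \frac{1}{4} + \frac{1}{8} \left(- \frac{1}{4}\right) = - \frac{1}{4} - \frac{1}{32} = - \frac{9}{32} \approx -0.28125$)
$k = \frac{585}{32}$ ($k = \left(11 - -7\right) - - \frac{9}{32} = \left(11 + 7\right) + \frac{9}{32} = 18 + \frac{9}{32} = \frac{585}{32} \approx 18.281$)
$k c{\left(-3 \right)} 34 = \frac{585 \left(1 - 3\right)}{32} \cdot 34 = \frac{585}{32} \left(-2\right) 34 = \left(- \frac{585}{16}\right) 34 = - \frac{9945}{8}$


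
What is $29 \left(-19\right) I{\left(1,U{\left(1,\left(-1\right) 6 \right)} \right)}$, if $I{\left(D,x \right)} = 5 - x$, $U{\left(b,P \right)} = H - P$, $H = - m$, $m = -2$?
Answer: $1653$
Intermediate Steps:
$H = 2$ ($H = \left(-1\right) \left(-2\right) = 2$)
$U{\left(b,P \right)} = 2 - P$
$29 \left(-19\right) I{\left(1,U{\left(1,\left(-1\right) 6 \right)} \right)} = 29 \left(-19\right) \left(5 - \left(2 - \left(-1\right) 6\right)\right) = - 551 \left(5 - \left(2 - -6\right)\right) = - 551 \left(5 - \left(2 + 6\right)\right) = - 551 \left(5 - 8\right) = \left(-551\right) \left(-3\right) = 1653$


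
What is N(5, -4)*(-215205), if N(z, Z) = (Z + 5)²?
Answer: -215205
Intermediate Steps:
N(z, Z) = (5 + Z)²
N(5, -4)*(-215205) = (5 - 4)²*(-215205) = 1²*(-215205) = 1*(-215205) = -215205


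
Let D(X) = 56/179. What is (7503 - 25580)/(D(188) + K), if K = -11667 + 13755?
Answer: -3235783/373808 ≈ -8.6563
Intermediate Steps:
D(X) = 56/179 (D(X) = 56*(1/179) = 56/179)
K = 2088
(7503 - 25580)/(D(188) + K) = (7503 - 25580)/(56/179 + 2088) = -18077/373808/179 = -18077*179/373808 = -3235783/373808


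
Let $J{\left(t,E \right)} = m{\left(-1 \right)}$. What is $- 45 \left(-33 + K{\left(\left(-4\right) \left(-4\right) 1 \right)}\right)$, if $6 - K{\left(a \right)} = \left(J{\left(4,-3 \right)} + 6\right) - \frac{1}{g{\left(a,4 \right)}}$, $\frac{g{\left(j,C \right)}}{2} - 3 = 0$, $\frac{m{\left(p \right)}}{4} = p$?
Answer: $\frac{2595}{2} \approx 1297.5$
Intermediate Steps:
$m{\left(p \right)} = 4 p$
$J{\left(t,E \right)} = -4$ ($J{\left(t,E \right)} = 4 \left(-1\right) = -4$)
$g{\left(j,C \right)} = 6$ ($g{\left(j,C \right)} = 6 + 2 \cdot 0 = 6 + 0 = 6$)
$K{\left(a \right)} = \frac{25}{6}$ ($K{\left(a \right)} = 6 - \left(\left(-4 + 6\right) - \frac{1}{6}\right) = 6 - \left(2 - \frac{1}{6}\right) = 6 - \frac{11}{6} = \frac{25}{6}$)
$- 45 \left(-33 + K{\left(\left(-4\right) \left(-4\right) 1 \right)}\right) = - 45 \left(-33 + \frac{25}{6}\right) = \left(-45\right) \left(- \frac{173}{6}\right) = \frac{2595}{2}$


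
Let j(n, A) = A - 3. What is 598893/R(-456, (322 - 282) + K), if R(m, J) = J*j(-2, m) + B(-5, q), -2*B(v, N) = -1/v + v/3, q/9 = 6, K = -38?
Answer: -8983395/13759 ≈ -652.91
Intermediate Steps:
j(n, A) = -3 + A
q = 54 (q = 9*6 = 54)
B(v, N) = 1/(2*v) - v/6 (B(v, N) = -(-1/v + v/3)/2 = 1/(2*v) - v/6)
R(m, J) = 11/15 + J*(-3 + m) (R(m, J) = J*(-3 + m) + (⅙)*(3 - 1*(-5)²)/(-5) = J*(-3 + m) + (⅙)*(-⅕)*(3 - 1*25) = J*(-3 + m) + (⅙)*(-⅕)*(3 - 25) = J*(-3 + m) + (⅙)*(-⅕)*(-22) = J*(-3 + m) + 11/15 = 11/15 + J*(-3 + m))
598893/R(-456, (322 - 282) + K) = 598893/(11/15 + ((322 - 282) - 38)*(-3 - 456)) = 598893/(11/15 + (40 - 38)*(-459)) = 598893/(11/15 + 2*(-459)) = 598893/(11/15 - 918) = 598893/(-13759/15) = 598893*(-15/13759) = -8983395/13759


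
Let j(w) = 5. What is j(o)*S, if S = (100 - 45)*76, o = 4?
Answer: 20900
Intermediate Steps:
S = 4180 (S = 55*76 = 4180)
j(o)*S = 5*4180 = 20900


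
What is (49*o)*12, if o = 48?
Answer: 28224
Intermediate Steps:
(49*o)*12 = (49*48)*12 = 2352*12 = 28224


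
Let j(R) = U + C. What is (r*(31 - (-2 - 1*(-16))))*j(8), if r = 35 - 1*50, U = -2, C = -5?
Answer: 1785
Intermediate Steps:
j(R) = -7 (j(R) = -2 - 5 = -7)
r = -15 (r = 35 - 50 = -15)
(r*(31 - (-2 - 1*(-16))))*j(8) = -15*(31 - (-2 - 1*(-16)))*(-7) = -15*(31 - (-2 + 16))*(-7) = -15*(31 - 1*14)*(-7) = -15*(31 - 14)*(-7) = -15*17*(-7) = -255*(-7) = 1785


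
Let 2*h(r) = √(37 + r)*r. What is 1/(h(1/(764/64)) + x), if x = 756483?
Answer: 1757025319231/1329159784567673469 - 1528*√150317/1329159784567673469 ≈ 1.3219e-6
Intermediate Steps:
h(r) = r*√(37 + r)/2 (h(r) = (√(37 + r)*r)/2 = (r*√(37 + r))/2 = r*√(37 + r)/2)
1/(h(1/(764/64)) + x) = 1/(√(37 + 1/(764/64))/(2*((764/64))) + 756483) = 1/(√(37 + 1/(764*(1/64)))/(2*((764*(1/64)))) + 756483) = 1/(√(37 + 1/(191/16))/(2*(191/16)) + 756483) = 1/((½)*(16/191)*√(37 + 16/191) + 756483) = 1/((½)*(16/191)*√(7083/191) + 756483) = 1/((½)*(16/191)*(3*√150317/191) + 756483) = 1/(24*√150317/36481 + 756483) = 1/(756483 + 24*√150317/36481)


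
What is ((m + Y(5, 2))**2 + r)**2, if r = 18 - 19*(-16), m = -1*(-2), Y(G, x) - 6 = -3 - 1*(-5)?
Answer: 178084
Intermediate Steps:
Y(G, x) = 8 (Y(G, x) = 6 + (-3 - 1*(-5)) = 6 + (-3 + 5) = 6 + 2 = 8)
m = 2
r = 322 (r = 18 + 304 = 322)
((m + Y(5, 2))**2 + r)**2 = ((2 + 8)**2 + 322)**2 = (10**2 + 322)**2 = (100 + 322)**2 = 422**2 = 178084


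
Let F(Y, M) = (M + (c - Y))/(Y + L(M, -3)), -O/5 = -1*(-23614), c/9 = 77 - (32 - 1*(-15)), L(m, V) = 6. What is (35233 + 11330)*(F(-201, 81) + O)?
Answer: -357358639242/65 ≈ -5.4978e+9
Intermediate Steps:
c = 270 (c = 9*(77 - (32 - 1*(-15))) = 9*(77 - (32 + 15)) = 9*(77 - 1*47) = 9*(77 - 47) = 9*30 = 270)
O = -118070 (O = -(-5)*(-23614) = -5*23614 = -118070)
F(Y, M) = (270 + M - Y)/(6 + Y) (F(Y, M) = (M + (270 - Y))/(Y + 6) = (270 + M - Y)/(6 + Y))
(35233 + 11330)*(F(-201, 81) + O) = (35233 + 11330)*((270 + 81 - 1*(-201))/(6 - 201) - 118070) = 46563*((270 + 81 + 201)/(-195) - 118070) = 46563*(-1/195*552 - 118070) = 46563*(-184/65 - 118070) = 46563*(-7674734/65) = -357358639242/65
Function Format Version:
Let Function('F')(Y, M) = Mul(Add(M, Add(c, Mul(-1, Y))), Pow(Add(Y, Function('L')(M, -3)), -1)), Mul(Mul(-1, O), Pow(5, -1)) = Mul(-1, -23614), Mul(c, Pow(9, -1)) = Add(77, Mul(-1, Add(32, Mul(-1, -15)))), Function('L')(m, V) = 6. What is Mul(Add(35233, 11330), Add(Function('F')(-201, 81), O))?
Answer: Rational(-357358639242, 65) ≈ -5.4978e+9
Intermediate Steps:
c = 270 (c = Mul(9, Add(77, Mul(-1, Add(32, Mul(-1, -15))))) = Mul(9, Add(77, Mul(-1, Add(32, 15)))) = Mul(9, Add(77, Mul(-1, 47))) = Mul(9, Add(77, -47)) = Mul(9, 30) = 270)
O = -118070 (O = Mul(-5, Mul(-1, -23614)) = Mul(-5, 23614) = -118070)
Function('F')(Y, M) = Mul(Pow(Add(6, Y), -1), Add(270, M, Mul(-1, Y))) (Function('F')(Y, M) = Mul(Add(M, Add(270, Mul(-1, Y))), Pow(Add(Y, 6), -1)) = Mul(Add(270, M, Mul(-1, Y)), Pow(Add(6, Y), -1)) = Mul(Pow(Add(6, Y), -1), Add(270, M, Mul(-1, Y))))
Mul(Add(35233, 11330), Add(Function('F')(-201, 81), O)) = Mul(Add(35233, 11330), Add(Mul(Pow(Add(6, -201), -1), Add(270, 81, Mul(-1, -201))), -118070)) = Mul(46563, Add(Mul(Pow(-195, -1), Add(270, 81, 201)), -118070)) = Mul(46563, Add(Mul(Rational(-1, 195), 552), -118070)) = Mul(46563, Add(Rational(-184, 65), -118070)) = Mul(46563, Rational(-7674734, 65)) = Rational(-357358639242, 65)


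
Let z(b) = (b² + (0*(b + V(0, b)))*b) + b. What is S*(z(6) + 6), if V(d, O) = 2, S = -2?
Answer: -96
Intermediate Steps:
z(b) = b + b² (z(b) = (b² + (0*(b + 2))*b) + b = (b² + (0*(2 + b))*b) + b = (b² + 0*b) + b = (b² + 0) + b = b² + b = b + b²)
S*(z(6) + 6) = -2*(6*(1 + 6) + 6) = -2*(6*7 + 6) = -2*(42 + 6) = -2*48 = -96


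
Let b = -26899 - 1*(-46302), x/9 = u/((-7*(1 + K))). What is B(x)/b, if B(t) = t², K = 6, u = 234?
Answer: 4435236/46586603 ≈ 0.095204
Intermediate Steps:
x = -2106/49 (x = 9*(234/((-7*(1 + 6)))) = 9*(234/((-7*7))) = 9*(234/(-49)) = 9*(234*(-1/49)) = 9*(-234/49) = -2106/49 ≈ -42.980)
b = 19403 (b = -26899 + 46302 = 19403)
B(x)/b = (-2106/49)²/19403 = (4435236/2401)*(1/19403) = 4435236/46586603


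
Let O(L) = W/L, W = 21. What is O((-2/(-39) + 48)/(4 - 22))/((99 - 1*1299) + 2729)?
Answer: -7371/1432673 ≈ -0.0051449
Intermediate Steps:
O(L) = 21/L
O((-2/(-39) + 48)/(4 - 22))/((99 - 1*1299) + 2729) = (21/(((-2/(-39) + 48)/(4 - 22))))/((99 - 1*1299) + 2729) = (21/(((-2*(-1/39) + 48)/(-18))))/((99 - 1299) + 2729) = (21/(((2/39 + 48)*(-1/18))))/(-1200 + 2729) = (21/(((1874/39)*(-1/18))))/1529 = (21/(-937/351))*(1/1529) = (21*(-351/937))*(1/1529) = -7371/937*1/1529 = -7371/1432673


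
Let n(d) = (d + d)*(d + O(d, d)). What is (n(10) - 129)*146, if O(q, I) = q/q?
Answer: 13286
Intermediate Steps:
O(q, I) = 1
n(d) = 2*d*(1 + d) (n(d) = (d + d)*(d + 1) = (2*d)*(1 + d) = 2*d*(1 + d))
(n(10) - 129)*146 = (2*10*(1 + 10) - 129)*146 = (2*10*11 - 129)*146 = (220 - 129)*146 = 91*146 = 13286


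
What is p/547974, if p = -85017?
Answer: -28339/182658 ≈ -0.15515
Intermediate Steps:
p/547974 = -85017/547974 = -85017*1/547974 = -28339/182658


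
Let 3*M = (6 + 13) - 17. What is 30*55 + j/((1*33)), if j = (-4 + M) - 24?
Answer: 163268/99 ≈ 1649.2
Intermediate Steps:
M = ⅔ (M = ((6 + 13) - 17)/3 = (19 - 17)/3 = (⅓)*2 = ⅔ ≈ 0.66667)
j = -82/3 (j = (-4 + ⅔) - 24 = -10/3 - 24 = -82/3 ≈ -27.333)
30*55 + j/((1*33)) = 30*55 - 82/(3*(1*33)) = 1650 - 82/3/33 = 1650 - 82/3*1/33 = 1650 - 82/99 = 163268/99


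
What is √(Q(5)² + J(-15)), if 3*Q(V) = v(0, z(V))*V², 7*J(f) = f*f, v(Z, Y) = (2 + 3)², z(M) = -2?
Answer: 20*√47887/21 ≈ 208.41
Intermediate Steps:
v(Z, Y) = 25 (v(Z, Y) = 5² = 25)
J(f) = f²/7 (J(f) = (f*f)/7 = f²/7)
Q(V) = 25*V²/3 (Q(V) = (25*V²)/3 = 25*V²/3)
√(Q(5)² + J(-15)) = √(((25/3)*5²)² + (⅐)*(-15)²) = √(((25/3)*25)² + (⅐)*225) = √((625/3)² + 225/7) = √(390625/9 + 225/7) = √(2736400/63) = 20*√47887/21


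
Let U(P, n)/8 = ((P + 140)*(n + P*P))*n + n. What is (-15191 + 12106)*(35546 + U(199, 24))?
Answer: -7956670771730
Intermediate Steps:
U(P, n) = 8*n + 8*n*(140 + P)*(n + P²) (U(P, n) = 8*(((P + 140)*(n + P*P))*n + n) = 8*(((140 + P)*(n + P²))*n + n) = 8*(n*(140 + P)*(n + P²) + n) = 8*(n + n*(140 + P)*(n + P²)) = 8*n + 8*n*(140 + P)*(n + P²))
(-15191 + 12106)*(35546 + U(199, 24)) = (-15191 + 12106)*(35546 + 8*24*(1 + 199³ + 140*24 + 140*199² + 199*24)) = -3085*(35546 + 8*24*(1 + 7880599 + 3360 + 140*39601 + 4776)) = -3085*(35546 + 8*24*(1 + 7880599 + 3360 + 5544140 + 4776)) = -3085*(35546 + 8*24*13432876) = -3085*(35546 + 2579112192) = -3085*2579147738 = -7956670771730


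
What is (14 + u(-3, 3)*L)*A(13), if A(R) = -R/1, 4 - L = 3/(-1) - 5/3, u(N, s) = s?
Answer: -520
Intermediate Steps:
L = 26/3 (L = 4 - (3/(-1) - 5/3) = 4 - (3*(-1) - 5*⅓) = 4 - (-3 - 5/3) = 4 - 1*(-14/3) = 4 + 14/3 = 26/3 ≈ 8.6667)
A(R) = -R (A(R) = -R*1 = -R)
(14 + u(-3, 3)*L)*A(13) = (14 + 3*(26/3))*(-1*13) = (14 + 26)*(-13) = 40*(-13) = -520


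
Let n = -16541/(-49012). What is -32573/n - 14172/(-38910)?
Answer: -10353055106018/107268385 ≈ -96515.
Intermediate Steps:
n = 16541/49012 (n = -16541*(-1/49012) = 16541/49012 ≈ 0.33749)
-32573/n - 14172/(-38910) = -32573/16541/49012 - 14172/(-38910) = -32573*49012/16541 - 14172*(-1/38910) = -1596467876/16541 + 2362/6485 = -10353055106018/107268385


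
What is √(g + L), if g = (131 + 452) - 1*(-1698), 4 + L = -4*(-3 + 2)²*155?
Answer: √1657 ≈ 40.706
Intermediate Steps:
L = -624 (L = -4 - 4*(-3 + 2)²*155 = -4 - 4*(-1)²*155 = -4 - 4*1*155 = -4 - 4*155 = -4 - 620 = -624)
g = 2281 (g = 583 + 1698 = 2281)
√(g + L) = √(2281 - 624) = √1657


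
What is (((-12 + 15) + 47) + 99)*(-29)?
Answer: -4321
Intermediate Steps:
(((-12 + 15) + 47) + 99)*(-29) = ((3 + 47) + 99)*(-29) = (50 + 99)*(-29) = 149*(-29) = -4321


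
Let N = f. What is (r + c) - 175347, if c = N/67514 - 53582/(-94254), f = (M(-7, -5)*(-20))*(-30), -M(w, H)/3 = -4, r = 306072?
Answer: 207967050061762/1590866139 ≈ 1.3073e+5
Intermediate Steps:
M(w, H) = 12 (M(w, H) = -3*(-4) = 12)
f = 7200 (f = (12*(-20))*(-30) = -240*(-30) = 7200)
N = 7200
c = 1074040987/1590866139 (c = 7200/67514 - 53582/(-94254) = 7200*(1/67514) - 53582*(-1/94254) = 3600/33757 + 26791/47127 = 1074040987/1590866139 ≈ 0.67513)
(r + c) - 175347 = (306072 + 1074040987/1590866139) - 175347 = 486920654936995/1590866139 - 175347 = 207967050061762/1590866139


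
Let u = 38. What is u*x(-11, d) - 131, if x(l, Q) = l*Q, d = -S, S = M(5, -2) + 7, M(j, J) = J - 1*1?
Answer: 1541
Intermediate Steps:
M(j, J) = -1 + J (M(j, J) = J - 1 = -1 + J)
S = 4 (S = (-1 - 2) + 7 = -3 + 7 = 4)
d = -4 (d = -1*4 = -4)
x(l, Q) = Q*l
u*x(-11, d) - 131 = 38*(-4*(-11)) - 131 = 38*44 - 131 = 1672 - 131 = 1541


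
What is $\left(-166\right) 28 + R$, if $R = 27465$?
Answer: $22817$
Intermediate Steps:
$\left(-166\right) 28 + R = \left(-166\right) 28 + 27465 = -4648 + 27465 = 22817$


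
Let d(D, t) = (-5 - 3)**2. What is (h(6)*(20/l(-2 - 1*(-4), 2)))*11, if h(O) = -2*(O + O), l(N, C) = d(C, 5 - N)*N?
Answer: -165/4 ≈ -41.250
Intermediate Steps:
d(D, t) = 64 (d(D, t) = (-8)**2 = 64)
l(N, C) = 64*N
h(O) = -4*O
(h(6)*(20/l(-2 - 1*(-4), 2)))*11 = ((-4*6)*(20/((64*(-2 - 1*(-4))))))*11 = -480/(64*(-2 + 4))*11 = -480/(64*2)*11 = -480/128*11 = -24*5/32*11 = -15/4*11 = -165/4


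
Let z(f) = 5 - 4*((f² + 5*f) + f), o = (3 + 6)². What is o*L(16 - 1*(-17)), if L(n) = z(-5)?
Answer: 2025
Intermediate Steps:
o = 81 (o = 9² = 81)
z(f) = 5 - 24*f - 4*f² (z(f) = 5 - 4*(f² + 6*f) = 5 + (-24*f - 4*f²) = 5 - 24*f - 4*f²)
L(n) = 25 (L(n) = 5 - 24*(-5) - 4*(-5)² = 5 + 120 - 4*25 = 5 + 120 - 100 = 25)
o*L(16 - 1*(-17)) = 81*25 = 2025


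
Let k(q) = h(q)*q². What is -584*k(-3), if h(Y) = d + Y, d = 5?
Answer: -10512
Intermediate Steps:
h(Y) = 5 + Y
k(q) = q²*(5 + q) (k(q) = (5 + q)*q² = q²*(5 + q))
-584*k(-3) = -584*(-3)²*(5 - 3) = -5256*2 = -584*18 = -10512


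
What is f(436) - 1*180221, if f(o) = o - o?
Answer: -180221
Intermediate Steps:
f(o) = 0
f(436) - 1*180221 = 0 - 1*180221 = 0 - 180221 = -180221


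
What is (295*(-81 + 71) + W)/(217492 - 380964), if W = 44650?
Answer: -10425/40868 ≈ -0.25509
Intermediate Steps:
(295*(-81 + 71) + W)/(217492 - 380964) = (295*(-81 + 71) + 44650)/(217492 - 380964) = (295*(-10) + 44650)/(-163472) = (-2950 + 44650)*(-1/163472) = 41700*(-1/163472) = -10425/40868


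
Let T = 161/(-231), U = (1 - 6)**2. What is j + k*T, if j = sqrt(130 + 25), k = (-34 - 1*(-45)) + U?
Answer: -276/11 + sqrt(155) ≈ -12.641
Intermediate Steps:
U = 25 (U = (-5)**2 = 25)
T = -23/33 (T = 161*(-1/231) = -23/33 ≈ -0.69697)
k = 36 (k = (-34 - 1*(-45)) + 25 = (-34 + 45) + 25 = 11 + 25 = 36)
j = sqrt(155) ≈ 12.450
j + k*T = sqrt(155) + 36*(-23/33) = sqrt(155) - 276/11 = -276/11 + sqrt(155)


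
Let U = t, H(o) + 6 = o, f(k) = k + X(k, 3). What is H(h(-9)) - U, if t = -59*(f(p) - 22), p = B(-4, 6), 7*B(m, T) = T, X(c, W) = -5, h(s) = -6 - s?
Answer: -10818/7 ≈ -1545.4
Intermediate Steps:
B(m, T) = T/7
p = 6/7 (p = (⅐)*6 = 6/7 ≈ 0.85714)
f(k) = -5 + k (f(k) = k - 5 = -5 + k)
H(o) = -6 + o
t = 10797/7 (t = -59*((-5 + 6/7) - 22) = -59*(-29/7 - 22) = -59*(-183/7) = 10797/7 ≈ 1542.4)
U = 10797/7 ≈ 1542.4
H(h(-9)) - U = (-6 + (-6 - 1*(-9))) - 1*10797/7 = (-6 + (-6 + 9)) - 10797/7 = (-6 + 3) - 10797/7 = -3 - 10797/7 = -10818/7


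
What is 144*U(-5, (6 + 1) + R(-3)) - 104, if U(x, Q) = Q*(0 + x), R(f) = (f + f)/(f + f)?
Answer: -5864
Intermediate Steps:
R(f) = 1 (R(f) = (2*f)/((2*f)) = (2*f)*(1/(2*f)) = 1)
U(x, Q) = Q*x
144*U(-5, (6 + 1) + R(-3)) - 104 = 144*(((6 + 1) + 1)*(-5)) - 104 = 144*((7 + 1)*(-5)) - 104 = 144*(8*(-5)) - 104 = 144*(-40) - 104 = -5760 - 104 = -5864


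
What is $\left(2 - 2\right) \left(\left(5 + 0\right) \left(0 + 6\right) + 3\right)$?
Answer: $0$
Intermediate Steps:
$\left(2 - 2\right) \left(\left(5 + 0\right) \left(0 + 6\right) + 3\right) = \left(2 - 2\right) \left(5 \cdot 6 + 3\right) = 0 \left(30 + 3\right) = 0 \cdot 33 = 0$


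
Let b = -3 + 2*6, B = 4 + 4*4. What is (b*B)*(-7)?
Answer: -1260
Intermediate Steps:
B = 20 (B = 4 + 16 = 20)
b = 9 (b = -3 + 12 = 9)
(b*B)*(-7) = (9*20)*(-7) = 180*(-7) = -1260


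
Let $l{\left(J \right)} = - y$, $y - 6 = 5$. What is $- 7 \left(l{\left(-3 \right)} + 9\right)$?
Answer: $14$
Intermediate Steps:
$y = 11$ ($y = 6 + 5 = 11$)
$l{\left(J \right)} = -11$ ($l{\left(J \right)} = \left(-1\right) 11 = -11$)
$- 7 \left(l{\left(-3 \right)} + 9\right) = - 7 \left(-11 + 9\right) = \left(-7\right) \left(-2\right) = 14$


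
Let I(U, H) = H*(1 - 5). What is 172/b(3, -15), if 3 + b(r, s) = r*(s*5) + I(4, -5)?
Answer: -43/52 ≈ -0.82692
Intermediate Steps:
I(U, H) = -4*H (I(U, H) = H*(-4) = -4*H)
b(r, s) = 17 + 5*r*s (b(r, s) = -3 + (r*(s*5) - 4*(-5)) = -3 + (r*(5*s) + 20) = -3 + (5*r*s + 20) = -3 + (20 + 5*r*s) = 17 + 5*r*s)
172/b(3, -15) = 172/(17 + 5*3*(-15)) = 172/(17 - 225) = 172/(-208) = 172*(-1/208) = -43/52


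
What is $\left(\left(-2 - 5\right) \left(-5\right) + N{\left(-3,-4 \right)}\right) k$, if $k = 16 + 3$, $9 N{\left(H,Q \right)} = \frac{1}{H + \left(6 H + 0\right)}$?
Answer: $\frac{125666}{189} \approx 664.9$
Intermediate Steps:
$N{\left(H,Q \right)} = \frac{1}{63 H}$ ($N{\left(H,Q \right)} = \frac{1}{9 \left(H + \left(6 H + 0\right)\right)} = \frac{1}{9 \left(H + 6 H\right)} = \frac{1}{9 \cdot 7 H} = \frac{\frac{1}{7} \frac{1}{H}}{9} = \frac{1}{63 H}$)
$k = 19$
$\left(\left(-2 - 5\right) \left(-5\right) + N{\left(-3,-4 \right)}\right) k = \left(\left(-2 - 5\right) \left(-5\right) + \frac{1}{63 \left(-3\right)}\right) 19 = \left(\left(-2 - 5\right) \left(-5\right) + \frac{1}{63} \left(- \frac{1}{3}\right)\right) 19 = \left(\left(-7\right) \left(-5\right) - \frac{1}{189}\right) 19 = \left(35 - \frac{1}{189}\right) 19 = \frac{6614}{189} \cdot 19 = \frac{125666}{189}$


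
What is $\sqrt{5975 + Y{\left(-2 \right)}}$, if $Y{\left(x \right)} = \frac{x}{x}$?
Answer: $6 \sqrt{166} \approx 77.305$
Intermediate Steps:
$Y{\left(x \right)} = 1$
$\sqrt{5975 + Y{\left(-2 \right)}} = \sqrt{5975 + 1} = \sqrt{5976} = 6 \sqrt{166}$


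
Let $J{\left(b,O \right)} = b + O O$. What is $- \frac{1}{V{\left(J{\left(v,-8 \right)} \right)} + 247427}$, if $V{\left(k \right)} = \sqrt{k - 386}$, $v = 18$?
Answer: $\frac{i}{- 247427 i + 4 \sqrt{19}} \approx -4.0416 \cdot 10^{-6} + 2.848 \cdot 10^{-10} i$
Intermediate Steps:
$J{\left(b,O \right)} = b + O^{2}$
$V{\left(k \right)} = \sqrt{-386 + k}$
$- \frac{1}{V{\left(J{\left(v,-8 \right)} \right)} + 247427} = - \frac{1}{\sqrt{-386 + \left(18 + \left(-8\right)^{2}\right)} + 247427} = - \frac{1}{\sqrt{-386 + \left(18 + 64\right)} + 247427} = - \frac{1}{\sqrt{-386 + 82} + 247427} = - \frac{1}{\sqrt{-304} + 247427} = - \frac{1}{4 i \sqrt{19} + 247427} = - \frac{1}{247427 + 4 i \sqrt{19}}$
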